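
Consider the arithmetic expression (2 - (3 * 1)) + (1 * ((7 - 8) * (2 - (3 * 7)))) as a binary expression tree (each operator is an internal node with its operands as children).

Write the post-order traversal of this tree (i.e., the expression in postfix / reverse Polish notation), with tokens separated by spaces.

Post-order on an expression tree gives postfix notation: for each operator, emit left operand, right operand, then the operator.

2 3 1 * - 1 7 8 - 2 3 7 * - * * +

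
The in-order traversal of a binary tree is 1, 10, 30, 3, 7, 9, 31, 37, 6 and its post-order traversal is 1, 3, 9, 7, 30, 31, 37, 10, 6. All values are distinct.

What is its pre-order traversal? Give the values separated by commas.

The last element of post-order is the root; it splits in-order into left and right subtrees.
Root 6: left subtree has 8 nodes {1, 10, 30, 3, 7, 9, 31, 37}, right has 0 { }.
  Root 10: left subtree has 1 node {1}, right has 6 {30, 3, 7, 9, 31, 37}.
    Root 37: left subtree has 5 nodes {30, 3, 7, 9, 31}, right has 0 { }.
      Root 31: left subtree has 4 nodes {30, 3, 7, 9}, right has 0 { }.
        Root 30: left subtree has 0 nodes { }, right has 3 {3, 7, 9}.
          Root 7: left subtree has 1 node {3}, right has 1 {9}.

6, 10, 1, 37, 31, 30, 7, 3, 9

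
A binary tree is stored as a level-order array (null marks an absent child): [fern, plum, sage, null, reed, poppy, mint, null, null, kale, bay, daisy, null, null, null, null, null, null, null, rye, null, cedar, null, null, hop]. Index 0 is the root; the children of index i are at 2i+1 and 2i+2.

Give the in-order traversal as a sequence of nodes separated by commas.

plum, rye, kale, reed, cedar, bay, fern, daisy, hop, poppy, sage, mint

In-order visits the left subtree, then the node, then the right subtree.
At fern: go left to plum.
  At plum: no left child.
  Visit plum.
  At plum: go right to reed.
    At reed: go left to kale.
      At kale: go left to rye.
        rye is a leaf — visit rye.
      Visit kale.
      At kale: no right child.
    Visit reed.
    At reed: go right to bay.
      At bay: go left to cedar.
        cedar is a leaf — visit cedar.
      Visit bay.
      At bay: no right child.
Visit fern.
At fern: go right to sage.
  At sage: go left to poppy.
    At poppy: go left to daisy.
      At daisy: no left child.
      Visit daisy.
      At daisy: go right to hop.
        hop is a leaf — visit hop.
    Visit poppy.
    At poppy: no right child.
  Visit sage.
  At sage: go right to mint.
    mint is a leaf — visit mint.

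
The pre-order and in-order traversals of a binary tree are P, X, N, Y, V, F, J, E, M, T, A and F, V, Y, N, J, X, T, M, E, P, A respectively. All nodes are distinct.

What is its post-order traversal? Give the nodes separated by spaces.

The first element of pre-order is the root; it splits in-order into left and right subtrees.
Root P: left subtree has 9 nodes {F, V, Y, N, J, X, T, M, E}, right has 1 {A}.
  Root X: left subtree has 5 nodes {F, V, Y, N, J}, right has 3 {T, M, E}.
    Root N: left subtree has 3 nodes {F, V, Y}, right has 1 {J}.
      Root Y: left subtree has 2 nodes {F, V}, right has 0 { }.
        Root V: left subtree has 1 node {F}, right has 0 { }.
    Root E: left subtree has 2 nodes {T, M}, right has 0 { }.
      Root M: left subtree has 1 node {T}, right has 0 { }.

F V Y J N T M E X A P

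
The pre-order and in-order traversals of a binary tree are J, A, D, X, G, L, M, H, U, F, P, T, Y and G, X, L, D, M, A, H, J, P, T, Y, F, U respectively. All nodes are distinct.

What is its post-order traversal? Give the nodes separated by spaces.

G L X M D H A Y T P F U J

The first element of pre-order is the root; it splits in-order into left and right subtrees.
Root J: left subtree has 7 nodes {G, X, L, D, M, A, H}, right has 5 {P, T, Y, F, U}.
  Root A: left subtree has 5 nodes {G, X, L, D, M}, right has 1 {H}.
    Root D: left subtree has 3 nodes {G, X, L}, right has 1 {M}.
      Root X: left subtree has 1 node {G}, right has 1 {L}.
  Root U: left subtree has 4 nodes {P, T, Y, F}, right has 0 { }.
    Root F: left subtree has 3 nodes {P, T, Y}, right has 0 { }.
      Root P: left subtree has 0 nodes { }, right has 2 {T, Y}.
        Root T: left subtree has 0 nodes { }, right has 1 {Y}.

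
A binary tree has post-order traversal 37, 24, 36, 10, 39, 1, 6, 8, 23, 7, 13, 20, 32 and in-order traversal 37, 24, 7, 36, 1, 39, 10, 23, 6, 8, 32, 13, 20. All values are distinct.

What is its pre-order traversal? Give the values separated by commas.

32, 7, 24, 37, 23, 1, 36, 39, 10, 8, 6, 20, 13

The last element of post-order is the root; it splits in-order into left and right subtrees.
Root 32: left subtree has 10 nodes {37, 24, 7, 36, 1, 39, 10, 23, 6, 8}, right has 2 {13, 20}.
  Root 7: left subtree has 2 nodes {37, 24}, right has 7 {36, 1, 39, 10, 23, 6, 8}.
    Root 24: left subtree has 1 node {37}, right has 0 { }.
    Root 23: left subtree has 4 nodes {36, 1, 39, 10}, right has 2 {6, 8}.
      Root 1: left subtree has 1 node {36}, right has 2 {39, 10}.
        Root 39: left subtree has 0 nodes { }, right has 1 {10}.
      Root 8: left subtree has 1 node {6}, right has 0 { }.
  Root 20: left subtree has 1 node {13}, right has 0 { }.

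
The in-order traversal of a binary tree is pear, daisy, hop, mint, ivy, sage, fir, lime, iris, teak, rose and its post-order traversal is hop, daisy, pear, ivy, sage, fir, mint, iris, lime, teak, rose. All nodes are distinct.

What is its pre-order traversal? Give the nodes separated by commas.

The last element of post-order is the root; it splits in-order into left and right subtrees.
Root rose: left subtree has 10 nodes {pear, daisy, hop, mint, ivy, sage, fir, lime, iris, teak}, right has 0 { }.
  Root teak: left subtree has 9 nodes {pear, daisy, hop, mint, ivy, sage, fir, lime, iris}, right has 0 { }.
    Root lime: left subtree has 7 nodes {pear, daisy, hop, mint, ivy, sage, fir}, right has 1 {iris}.
      Root mint: left subtree has 3 nodes {pear, daisy, hop}, right has 3 {ivy, sage, fir}.
        Root pear: left subtree has 0 nodes { }, right has 2 {daisy, hop}.
          Root daisy: left subtree has 0 nodes { }, right has 1 {hop}.
        Root fir: left subtree has 2 nodes {ivy, sage}, right has 0 { }.
          Root sage: left subtree has 1 node {ivy}, right has 0 { }.

rose, teak, lime, mint, pear, daisy, hop, fir, sage, ivy, iris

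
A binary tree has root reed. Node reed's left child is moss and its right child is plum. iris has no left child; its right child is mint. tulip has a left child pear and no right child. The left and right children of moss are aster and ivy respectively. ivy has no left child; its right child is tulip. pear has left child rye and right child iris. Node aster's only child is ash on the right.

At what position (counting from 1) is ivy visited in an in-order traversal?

In-order visits the left subtree, then the node, then the right subtree.
At reed: go left to moss.
  At moss: go left to aster.
    At aster: no left child.
    Visit aster.
    At aster: go right to ash.
      ash is a leaf — visit ash.
  Visit moss.
  At moss: go right to ivy.
    At ivy: no left child.
    Visit ivy.
    At ivy: go right to tulip.
      At tulip: go left to pear.
        At pear: go left to rye.
          rye is a leaf — visit rye.
        Visit pear.
        At pear: go right to iris.
          At iris: no left child.
          Visit iris.
          At iris: go right to mint.
            mint is a leaf — visit mint.
      Visit tulip.
      At tulip: no right child.
Visit reed.
At reed: go right to plum.
  plum is a leaf — visit plum.
Full in-order sequence: aster, ash, moss, ivy, rye, pear, iris, mint, tulip, reed, plum.

4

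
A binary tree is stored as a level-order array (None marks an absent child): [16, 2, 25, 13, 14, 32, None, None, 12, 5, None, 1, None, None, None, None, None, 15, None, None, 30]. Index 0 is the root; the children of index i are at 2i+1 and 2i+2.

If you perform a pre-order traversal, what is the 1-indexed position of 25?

Pre-order visits the node, then its left subtree, then its right subtree.
Visit 16.
At 16: go left to 2.
  Visit 2.
  At 2: go left to 13.
    Visit 13.
    At 13: no left child.
    At 13: go right to 12.
      Visit 12.
      At 12: go left to 15.
        15 is a leaf — visit 15.
      At 12: no right child.
  At 2: go right to 14.
    Visit 14.
    At 14: go left to 5.
      Visit 5.
      At 5: no left child.
      At 5: go right to 30.
        30 is a leaf — visit 30.
    At 14: no right child.
At 16: go right to 25.
  Visit 25.
  At 25: go left to 32.
    Visit 32.
    At 32: go left to 1.
      1 is a leaf — visit 1.
    At 32: no right child.
  At 25: no right child.
Full pre-order sequence: 16, 2, 13, 12, 15, 14, 5, 30, 25, 32, 1.

9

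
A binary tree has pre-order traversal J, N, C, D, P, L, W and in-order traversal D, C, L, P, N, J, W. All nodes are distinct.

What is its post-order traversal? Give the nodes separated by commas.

The first element of pre-order is the root; it splits in-order into left and right subtrees.
Root J: left subtree has 5 nodes {D, C, L, P, N}, right has 1 {W}.
  Root N: left subtree has 4 nodes {D, C, L, P}, right has 0 { }.
    Root C: left subtree has 1 node {D}, right has 2 {L, P}.
      Root P: left subtree has 1 node {L}, right has 0 { }.

D, L, P, C, N, W, J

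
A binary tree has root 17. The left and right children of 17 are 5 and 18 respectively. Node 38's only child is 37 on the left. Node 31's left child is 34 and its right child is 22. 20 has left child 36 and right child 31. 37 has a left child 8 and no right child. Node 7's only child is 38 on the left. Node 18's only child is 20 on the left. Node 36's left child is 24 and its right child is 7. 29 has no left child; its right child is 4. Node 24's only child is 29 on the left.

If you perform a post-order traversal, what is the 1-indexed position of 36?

9

Post-order visits the left subtree, then the right subtree, then the node.
At 17: go left to 5.
  5 is a leaf — visit 5.
At 17: go right to 18.
  At 18: go left to 20.
    At 20: go left to 36.
      At 36: go left to 24.
        At 24: go left to 29.
          At 29: no left child.
          At 29: go right to 4.
            4 is a leaf — visit 4.
          Visit 29.
        At 24: no right child.
        Visit 24.
      At 36: go right to 7.
        At 7: go left to 38.
          At 38: go left to 37.
            At 37: go left to 8.
              8 is a leaf — visit 8.
            At 37: no right child.
            Visit 37.
          At 38: no right child.
          Visit 38.
        At 7: no right child.
        Visit 7.
      Visit 36.
    At 20: go right to 31.
      At 31: go left to 34.
        34 is a leaf — visit 34.
      At 31: go right to 22.
        22 is a leaf — visit 22.
      Visit 31.
    Visit 20.
  At 18: no right child.
  Visit 18.
Visit 17.
Full post-order sequence: 5, 4, 29, 24, 8, 37, 38, 7, 36, 34, 22, 31, 20, 18, 17.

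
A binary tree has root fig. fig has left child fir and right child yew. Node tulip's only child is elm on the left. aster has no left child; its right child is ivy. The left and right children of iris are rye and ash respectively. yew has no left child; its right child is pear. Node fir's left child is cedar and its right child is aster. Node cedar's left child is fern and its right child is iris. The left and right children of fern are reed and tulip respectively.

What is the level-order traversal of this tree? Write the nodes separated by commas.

Level-order visits nodes level by level from the root, left to right within each level.
Level 0: fig
Level 1: fir, yew
Level 2: cedar, aster, pear
Level 3: fern, iris, ivy
Level 4: reed, tulip, rye, ash
Level 5: elm

fig, fir, yew, cedar, aster, pear, fern, iris, ivy, reed, tulip, rye, ash, elm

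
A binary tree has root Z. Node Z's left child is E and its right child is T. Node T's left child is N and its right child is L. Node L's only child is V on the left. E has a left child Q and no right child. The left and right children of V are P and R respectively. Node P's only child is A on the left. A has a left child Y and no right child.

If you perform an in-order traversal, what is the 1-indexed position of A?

7

In-order visits the left subtree, then the node, then the right subtree.
At Z: go left to E.
  At E: go left to Q.
    Q is a leaf — visit Q.
  Visit E.
  At E: no right child.
Visit Z.
At Z: go right to T.
  At T: go left to N.
    N is a leaf — visit N.
  Visit T.
  At T: go right to L.
    At L: go left to V.
      At V: go left to P.
        At P: go left to A.
          At A: go left to Y.
            Y is a leaf — visit Y.
          Visit A.
          At A: no right child.
        Visit P.
        At P: no right child.
      Visit V.
      At V: go right to R.
        R is a leaf — visit R.
    Visit L.
    At L: no right child.
Full in-order sequence: Q, E, Z, N, T, Y, A, P, V, R, L.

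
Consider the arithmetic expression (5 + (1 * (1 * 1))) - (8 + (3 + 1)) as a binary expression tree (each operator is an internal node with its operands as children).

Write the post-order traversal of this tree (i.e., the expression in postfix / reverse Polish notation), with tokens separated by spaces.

Post-order on an expression tree gives postfix notation: for each operator, emit left operand, right operand, then the operator.

5 1 1 1 * * + 8 3 1 + + -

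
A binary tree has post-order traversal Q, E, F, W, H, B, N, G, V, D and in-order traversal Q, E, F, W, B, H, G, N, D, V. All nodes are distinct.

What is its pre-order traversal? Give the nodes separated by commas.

The last element of post-order is the root; it splits in-order into left and right subtrees.
Root D: left subtree has 8 nodes {Q, E, F, W, B, H, G, N}, right has 1 {V}.
  Root G: left subtree has 6 nodes {Q, E, F, W, B, H}, right has 1 {N}.
    Root B: left subtree has 4 nodes {Q, E, F, W}, right has 1 {H}.
      Root W: left subtree has 3 nodes {Q, E, F}, right has 0 { }.
        Root F: left subtree has 2 nodes {Q, E}, right has 0 { }.
          Root E: left subtree has 1 node {Q}, right has 0 { }.

D, G, B, W, F, E, Q, H, N, V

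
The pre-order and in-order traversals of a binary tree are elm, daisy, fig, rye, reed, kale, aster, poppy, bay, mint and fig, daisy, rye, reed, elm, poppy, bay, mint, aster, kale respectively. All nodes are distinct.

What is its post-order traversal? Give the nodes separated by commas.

fig, reed, rye, daisy, mint, bay, poppy, aster, kale, elm

The first element of pre-order is the root; it splits in-order into left and right subtrees.
Root elm: left subtree has 4 nodes {fig, daisy, rye, reed}, right has 5 {poppy, bay, mint, aster, kale}.
  Root daisy: left subtree has 1 node {fig}, right has 2 {rye, reed}.
    Root rye: left subtree has 0 nodes { }, right has 1 {reed}.
  Root kale: left subtree has 4 nodes {poppy, bay, mint, aster}, right has 0 { }.
    Root aster: left subtree has 3 nodes {poppy, bay, mint}, right has 0 { }.
      Root poppy: left subtree has 0 nodes { }, right has 2 {bay, mint}.
        Root bay: left subtree has 0 nodes { }, right has 1 {mint}.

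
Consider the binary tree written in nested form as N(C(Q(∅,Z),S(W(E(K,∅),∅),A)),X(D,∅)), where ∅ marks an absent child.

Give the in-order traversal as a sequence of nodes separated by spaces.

In-order visits the left subtree, then the node, then the right subtree.
At N: go left to C.
  At C: go left to Q.
    At Q: no left child.
    Visit Q.
    At Q: go right to Z.
      Z is a leaf — visit Z.
  Visit C.
  At C: go right to S.
    At S: go left to W.
      At W: go left to E.
        At E: go left to K.
          K is a leaf — visit K.
        Visit E.
        At E: no right child.
      Visit W.
      At W: no right child.
    Visit S.
    At S: go right to A.
      A is a leaf — visit A.
Visit N.
At N: go right to X.
  At X: go left to D.
    D is a leaf — visit D.
  Visit X.
  At X: no right child.

Q Z C K E W S A N D X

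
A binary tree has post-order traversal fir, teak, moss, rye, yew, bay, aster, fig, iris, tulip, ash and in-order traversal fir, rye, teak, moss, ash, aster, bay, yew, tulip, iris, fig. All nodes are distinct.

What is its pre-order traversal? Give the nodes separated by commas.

ash, rye, fir, moss, teak, tulip, aster, bay, yew, iris, fig

The last element of post-order is the root; it splits in-order into left and right subtrees.
Root ash: left subtree has 4 nodes {fir, rye, teak, moss}, right has 6 {aster, bay, yew, tulip, iris, fig}.
  Root rye: left subtree has 1 node {fir}, right has 2 {teak, moss}.
    Root moss: left subtree has 1 node {teak}, right has 0 { }.
  Root tulip: left subtree has 3 nodes {aster, bay, yew}, right has 2 {iris, fig}.
    Root aster: left subtree has 0 nodes { }, right has 2 {bay, yew}.
      Root bay: left subtree has 0 nodes { }, right has 1 {yew}.
    Root iris: left subtree has 0 nodes { }, right has 1 {fig}.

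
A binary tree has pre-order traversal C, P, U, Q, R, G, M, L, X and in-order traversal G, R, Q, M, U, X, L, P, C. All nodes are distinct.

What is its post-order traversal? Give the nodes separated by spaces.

G R M Q X L U P C

The first element of pre-order is the root; it splits in-order into left and right subtrees.
Root C: left subtree has 8 nodes {G, R, Q, M, U, X, L, P}, right has 0 { }.
  Root P: left subtree has 7 nodes {G, R, Q, M, U, X, L}, right has 0 { }.
    Root U: left subtree has 4 nodes {G, R, Q, M}, right has 2 {X, L}.
      Root Q: left subtree has 2 nodes {G, R}, right has 1 {M}.
        Root R: left subtree has 1 node {G}, right has 0 { }.
      Root L: left subtree has 1 node {X}, right has 0 { }.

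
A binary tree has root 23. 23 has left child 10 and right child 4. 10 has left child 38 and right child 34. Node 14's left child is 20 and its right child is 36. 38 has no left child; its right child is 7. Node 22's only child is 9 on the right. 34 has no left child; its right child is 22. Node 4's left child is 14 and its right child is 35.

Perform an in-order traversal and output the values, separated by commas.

38, 7, 10, 34, 22, 9, 23, 20, 14, 36, 4, 35

In-order visits the left subtree, then the node, then the right subtree.
At 23: go left to 10.
  At 10: go left to 38.
    At 38: no left child.
    Visit 38.
    At 38: go right to 7.
      7 is a leaf — visit 7.
  Visit 10.
  At 10: go right to 34.
    At 34: no left child.
    Visit 34.
    At 34: go right to 22.
      At 22: no left child.
      Visit 22.
      At 22: go right to 9.
        9 is a leaf — visit 9.
Visit 23.
At 23: go right to 4.
  At 4: go left to 14.
    At 14: go left to 20.
      20 is a leaf — visit 20.
    Visit 14.
    At 14: go right to 36.
      36 is a leaf — visit 36.
  Visit 4.
  At 4: go right to 35.
    35 is a leaf — visit 35.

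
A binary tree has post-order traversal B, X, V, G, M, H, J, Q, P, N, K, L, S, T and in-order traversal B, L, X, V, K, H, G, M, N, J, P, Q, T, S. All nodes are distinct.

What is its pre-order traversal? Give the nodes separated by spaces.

T L B K V X N H M G P J Q S

The last element of post-order is the root; it splits in-order into left and right subtrees.
Root T: left subtree has 12 nodes {B, L, X, V, K, H, G, M, N, J, P, Q}, right has 1 {S}.
  Root L: left subtree has 1 node {B}, right has 10 {X, V, K, H, G, M, N, J, P, Q}.
    Root K: left subtree has 2 nodes {X, V}, right has 7 {H, G, M, N, J, P, Q}.
      Root V: left subtree has 1 node {X}, right has 0 { }.
      Root N: left subtree has 3 nodes {H, G, M}, right has 3 {J, P, Q}.
        Root H: left subtree has 0 nodes { }, right has 2 {G, M}.
          Root M: left subtree has 1 node {G}, right has 0 { }.
        Root P: left subtree has 1 node {J}, right has 1 {Q}.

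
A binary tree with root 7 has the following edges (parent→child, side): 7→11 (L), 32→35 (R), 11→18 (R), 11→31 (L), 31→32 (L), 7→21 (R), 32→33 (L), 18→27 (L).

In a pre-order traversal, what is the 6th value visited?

35

Pre-order visits the node, then its left subtree, then its right subtree.
Visit 7.
At 7: go left to 11.
  Visit 11.
  At 11: go left to 31.
    Visit 31.
    At 31: go left to 32.
      Visit 32.
      At 32: go left to 33.
        33 is a leaf — visit 33.
      At 32: go right to 35.
        35 is a leaf — visit 35.
    At 31: no right child.
  At 11: go right to 18.
    Visit 18.
    At 18: go left to 27.
      27 is a leaf — visit 27.
    At 18: no right child.
At 7: go right to 21.
  21 is a leaf — visit 21.
Full pre-order sequence: 7, 11, 31, 32, 33, 35, 18, 27, 21.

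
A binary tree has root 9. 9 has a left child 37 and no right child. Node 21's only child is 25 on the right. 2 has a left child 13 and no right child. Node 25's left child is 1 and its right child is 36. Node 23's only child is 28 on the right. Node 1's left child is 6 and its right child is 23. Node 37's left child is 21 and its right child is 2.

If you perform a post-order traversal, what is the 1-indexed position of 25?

Post-order visits the left subtree, then the right subtree, then the node.
At 9: go left to 37.
  At 37: go left to 21.
    At 21: no left child.
    At 21: go right to 25.
      At 25: go left to 1.
        At 1: go left to 6.
          6 is a leaf — visit 6.
        At 1: go right to 23.
          At 23: no left child.
          At 23: go right to 28.
            28 is a leaf — visit 28.
          Visit 23.
        Visit 1.
      At 25: go right to 36.
        36 is a leaf — visit 36.
      Visit 25.
    Visit 21.
  At 37: go right to 2.
    At 2: go left to 13.
      13 is a leaf — visit 13.
    At 2: no right child.
    Visit 2.
  Visit 37.
At 9: no right child.
Visit 9.
Full post-order sequence: 6, 28, 23, 1, 36, 25, 21, 13, 2, 37, 9.

6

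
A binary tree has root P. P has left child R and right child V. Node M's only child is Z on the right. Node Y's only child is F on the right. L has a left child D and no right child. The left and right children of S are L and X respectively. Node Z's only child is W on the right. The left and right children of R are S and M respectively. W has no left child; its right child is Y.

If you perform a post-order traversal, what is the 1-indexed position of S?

4

Post-order visits the left subtree, then the right subtree, then the node.
At P: go left to R.
  At R: go left to S.
    At S: go left to L.
      At L: go left to D.
        D is a leaf — visit D.
      At L: no right child.
      Visit L.
    At S: go right to X.
      X is a leaf — visit X.
    Visit S.
  At R: go right to M.
    At M: no left child.
    At M: go right to Z.
      At Z: no left child.
      At Z: go right to W.
        At W: no left child.
        At W: go right to Y.
          At Y: no left child.
          At Y: go right to F.
            F is a leaf — visit F.
          Visit Y.
        Visit W.
      Visit Z.
    Visit M.
  Visit R.
At P: go right to V.
  V is a leaf — visit V.
Visit P.
Full post-order sequence: D, L, X, S, F, Y, W, Z, M, R, V, P.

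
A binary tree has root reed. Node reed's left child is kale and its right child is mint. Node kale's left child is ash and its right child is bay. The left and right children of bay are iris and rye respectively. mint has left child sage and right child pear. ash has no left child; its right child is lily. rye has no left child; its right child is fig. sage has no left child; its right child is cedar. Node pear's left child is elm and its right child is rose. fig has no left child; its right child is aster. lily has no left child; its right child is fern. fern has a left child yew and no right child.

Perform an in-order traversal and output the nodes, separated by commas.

In-order visits the left subtree, then the node, then the right subtree.
At reed: go left to kale.
  At kale: go left to ash.
    At ash: no left child.
    Visit ash.
    At ash: go right to lily.
      At lily: no left child.
      Visit lily.
      At lily: go right to fern.
        At fern: go left to yew.
          yew is a leaf — visit yew.
        Visit fern.
        At fern: no right child.
  Visit kale.
  At kale: go right to bay.
    At bay: go left to iris.
      iris is a leaf — visit iris.
    Visit bay.
    At bay: go right to rye.
      At rye: no left child.
      Visit rye.
      At rye: go right to fig.
        At fig: no left child.
        Visit fig.
        At fig: go right to aster.
          aster is a leaf — visit aster.
Visit reed.
At reed: go right to mint.
  At mint: go left to sage.
    At sage: no left child.
    Visit sage.
    At sage: go right to cedar.
      cedar is a leaf — visit cedar.
  Visit mint.
  At mint: go right to pear.
    At pear: go left to elm.
      elm is a leaf — visit elm.
    Visit pear.
    At pear: go right to rose.
      rose is a leaf — visit rose.

ash, lily, yew, fern, kale, iris, bay, rye, fig, aster, reed, sage, cedar, mint, elm, pear, rose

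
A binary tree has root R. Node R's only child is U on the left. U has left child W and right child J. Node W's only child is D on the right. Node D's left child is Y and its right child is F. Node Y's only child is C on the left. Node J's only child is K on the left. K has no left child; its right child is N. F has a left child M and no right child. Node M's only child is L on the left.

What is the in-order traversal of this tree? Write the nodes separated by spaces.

In-order visits the left subtree, then the node, then the right subtree.
At R: go left to U.
  At U: go left to W.
    At W: no left child.
    Visit W.
    At W: go right to D.
      At D: go left to Y.
        At Y: go left to C.
          C is a leaf — visit C.
        Visit Y.
        At Y: no right child.
      Visit D.
      At D: go right to F.
        At F: go left to M.
          At M: go left to L.
            L is a leaf — visit L.
          Visit M.
          At M: no right child.
        Visit F.
        At F: no right child.
  Visit U.
  At U: go right to J.
    At J: go left to K.
      At K: no left child.
      Visit K.
      At K: go right to N.
        N is a leaf — visit N.
    Visit J.
    At J: no right child.
Visit R.
At R: no right child.

W C Y D L M F U K N J R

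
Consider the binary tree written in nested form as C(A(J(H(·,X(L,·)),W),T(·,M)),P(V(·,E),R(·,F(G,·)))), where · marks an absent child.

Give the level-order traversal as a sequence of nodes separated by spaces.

C A P J T V R H W M E F X G L

Level-order visits nodes level by level from the root, left to right within each level.
Level 0: C
Level 1: A, P
Level 2: J, T, V, R
Level 3: H, W, M, E, F
Level 4: X, G
Level 5: L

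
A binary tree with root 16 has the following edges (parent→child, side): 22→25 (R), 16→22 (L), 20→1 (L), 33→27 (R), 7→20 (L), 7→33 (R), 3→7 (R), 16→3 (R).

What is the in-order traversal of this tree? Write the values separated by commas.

In-order visits the left subtree, then the node, then the right subtree.
At 16: go left to 22.
  At 22: no left child.
  Visit 22.
  At 22: go right to 25.
    25 is a leaf — visit 25.
Visit 16.
At 16: go right to 3.
  At 3: no left child.
  Visit 3.
  At 3: go right to 7.
    At 7: go left to 20.
      At 20: go left to 1.
        1 is a leaf — visit 1.
      Visit 20.
      At 20: no right child.
    Visit 7.
    At 7: go right to 33.
      At 33: no left child.
      Visit 33.
      At 33: go right to 27.
        27 is a leaf — visit 27.

22, 25, 16, 3, 1, 20, 7, 33, 27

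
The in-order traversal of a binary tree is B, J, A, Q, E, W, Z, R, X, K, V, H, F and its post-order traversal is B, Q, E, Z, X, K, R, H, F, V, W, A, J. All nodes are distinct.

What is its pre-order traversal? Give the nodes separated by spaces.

The last element of post-order is the root; it splits in-order into left and right subtrees.
Root J: left subtree has 1 node {B}, right has 11 {A, Q, E, W, Z, R, X, K, V, H, F}.
  Root A: left subtree has 0 nodes { }, right has 10 {Q, E, W, Z, R, X, K, V, H, F}.
    Root W: left subtree has 2 nodes {Q, E}, right has 7 {Z, R, X, K, V, H, F}.
      Root E: left subtree has 1 node {Q}, right has 0 { }.
      Root V: left subtree has 4 nodes {Z, R, X, K}, right has 2 {H, F}.
        Root R: left subtree has 1 node {Z}, right has 2 {X, K}.
          Root K: left subtree has 1 node {X}, right has 0 { }.
        Root F: left subtree has 1 node {H}, right has 0 { }.

J B A W E Q V R Z K X F H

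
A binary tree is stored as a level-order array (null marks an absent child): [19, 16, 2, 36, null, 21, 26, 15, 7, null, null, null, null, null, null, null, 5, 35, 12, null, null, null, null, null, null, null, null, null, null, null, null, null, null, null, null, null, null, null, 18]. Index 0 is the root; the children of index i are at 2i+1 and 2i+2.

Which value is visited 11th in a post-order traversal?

Post-order visits the left subtree, then the right subtree, then the node.
At 19: go left to 16.
  At 16: go left to 36.
    At 36: go left to 15.
      At 15: no left child.
      At 15: go right to 5.
        5 is a leaf — visit 5.
      Visit 15.
    At 36: go right to 7.
      At 7: go left to 35.
        35 is a leaf — visit 35.
      At 7: go right to 12.
        At 12: no left child.
        At 12: go right to 18.
          18 is a leaf — visit 18.
        Visit 12.
      Visit 7.
    Visit 36.
  At 16: no right child.
  Visit 16.
At 19: go right to 2.
  At 2: go left to 21.
    21 is a leaf — visit 21.
  At 2: go right to 26.
    26 is a leaf — visit 26.
  Visit 2.
Visit 19.
Full post-order sequence: 5, 15, 35, 18, 12, 7, 36, 16, 21, 26, 2, 19.

2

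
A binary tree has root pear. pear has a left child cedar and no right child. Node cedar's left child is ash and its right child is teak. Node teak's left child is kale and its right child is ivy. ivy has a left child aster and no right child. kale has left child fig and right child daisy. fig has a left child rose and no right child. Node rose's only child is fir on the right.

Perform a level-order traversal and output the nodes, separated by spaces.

pear cedar ash teak kale ivy fig daisy aster rose fir

Level-order visits nodes level by level from the root, left to right within each level.
Level 0: pear
Level 1: cedar
Level 2: ash, teak
Level 3: kale, ivy
Level 4: fig, daisy, aster
Level 5: rose
Level 6: fir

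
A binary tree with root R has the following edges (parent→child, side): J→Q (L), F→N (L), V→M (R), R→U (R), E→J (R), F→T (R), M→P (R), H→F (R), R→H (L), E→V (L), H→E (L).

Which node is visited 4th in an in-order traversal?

E

In-order visits the left subtree, then the node, then the right subtree.
At R: go left to H.
  At H: go left to E.
    At E: go left to V.
      At V: no left child.
      Visit V.
      At V: go right to M.
        At M: no left child.
        Visit M.
        At M: go right to P.
          P is a leaf — visit P.
    Visit E.
    At E: go right to J.
      At J: go left to Q.
        Q is a leaf — visit Q.
      Visit J.
      At J: no right child.
  Visit H.
  At H: go right to F.
    At F: go left to N.
      N is a leaf — visit N.
    Visit F.
    At F: go right to T.
      T is a leaf — visit T.
Visit R.
At R: go right to U.
  U is a leaf — visit U.
Full in-order sequence: V, M, P, E, Q, J, H, N, F, T, R, U.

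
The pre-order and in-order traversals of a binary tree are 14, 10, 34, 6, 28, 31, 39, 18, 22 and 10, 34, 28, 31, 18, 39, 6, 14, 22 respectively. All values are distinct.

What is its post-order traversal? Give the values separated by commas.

The first element of pre-order is the root; it splits in-order into left and right subtrees.
Root 14: left subtree has 7 nodes {10, 34, 28, 31, 18, 39, 6}, right has 1 {22}.
  Root 10: left subtree has 0 nodes { }, right has 6 {34, 28, 31, 18, 39, 6}.
    Root 34: left subtree has 0 nodes { }, right has 5 {28, 31, 18, 39, 6}.
      Root 6: left subtree has 4 nodes {28, 31, 18, 39}, right has 0 { }.
        Root 28: left subtree has 0 nodes { }, right has 3 {31, 18, 39}.
          Root 31: left subtree has 0 nodes { }, right has 2 {18, 39}.
            Root 39: left subtree has 1 node {18}, right has 0 { }.

18, 39, 31, 28, 6, 34, 10, 22, 14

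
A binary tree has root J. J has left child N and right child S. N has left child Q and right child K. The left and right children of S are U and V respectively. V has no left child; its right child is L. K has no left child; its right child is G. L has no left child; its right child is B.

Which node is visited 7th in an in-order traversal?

S

In-order visits the left subtree, then the node, then the right subtree.
At J: go left to N.
  At N: go left to Q.
    Q is a leaf — visit Q.
  Visit N.
  At N: go right to K.
    At K: no left child.
    Visit K.
    At K: go right to G.
      G is a leaf — visit G.
Visit J.
At J: go right to S.
  At S: go left to U.
    U is a leaf — visit U.
  Visit S.
  At S: go right to V.
    At V: no left child.
    Visit V.
    At V: go right to L.
      At L: no left child.
      Visit L.
      At L: go right to B.
        B is a leaf — visit B.
Full in-order sequence: Q, N, K, G, J, U, S, V, L, B.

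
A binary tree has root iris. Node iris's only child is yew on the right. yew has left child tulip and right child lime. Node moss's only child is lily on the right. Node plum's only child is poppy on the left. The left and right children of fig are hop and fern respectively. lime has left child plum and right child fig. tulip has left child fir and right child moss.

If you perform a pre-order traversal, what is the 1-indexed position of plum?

8

Pre-order visits the node, then its left subtree, then its right subtree.
Visit iris.
At iris: no left child.
At iris: go right to yew.
  Visit yew.
  At yew: go left to tulip.
    Visit tulip.
    At tulip: go left to fir.
      fir is a leaf — visit fir.
    At tulip: go right to moss.
      Visit moss.
      At moss: no left child.
      At moss: go right to lily.
        lily is a leaf — visit lily.
  At yew: go right to lime.
    Visit lime.
    At lime: go left to plum.
      Visit plum.
      At plum: go left to poppy.
        poppy is a leaf — visit poppy.
      At plum: no right child.
    At lime: go right to fig.
      Visit fig.
      At fig: go left to hop.
        hop is a leaf — visit hop.
      At fig: go right to fern.
        fern is a leaf — visit fern.
Full pre-order sequence: iris, yew, tulip, fir, moss, lily, lime, plum, poppy, fig, hop, fern.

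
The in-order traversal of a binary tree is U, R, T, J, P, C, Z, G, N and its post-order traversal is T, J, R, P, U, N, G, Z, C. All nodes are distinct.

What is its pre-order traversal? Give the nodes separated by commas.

The last element of post-order is the root; it splits in-order into left and right subtrees.
Root C: left subtree has 5 nodes {U, R, T, J, P}, right has 3 {Z, G, N}.
  Root U: left subtree has 0 nodes { }, right has 4 {R, T, J, P}.
    Root P: left subtree has 3 nodes {R, T, J}, right has 0 { }.
      Root R: left subtree has 0 nodes { }, right has 2 {T, J}.
        Root J: left subtree has 1 node {T}, right has 0 { }.
  Root Z: left subtree has 0 nodes { }, right has 2 {G, N}.
    Root G: left subtree has 0 nodes { }, right has 1 {N}.

C, U, P, R, J, T, Z, G, N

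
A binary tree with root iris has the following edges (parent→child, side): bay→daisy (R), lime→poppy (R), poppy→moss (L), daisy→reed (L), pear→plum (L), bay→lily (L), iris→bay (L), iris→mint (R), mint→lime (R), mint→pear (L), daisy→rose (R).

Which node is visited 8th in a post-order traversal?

moss

Post-order visits the left subtree, then the right subtree, then the node.
At iris: go left to bay.
  At bay: go left to lily.
    lily is a leaf — visit lily.
  At bay: go right to daisy.
    At daisy: go left to reed.
      reed is a leaf — visit reed.
    At daisy: go right to rose.
      rose is a leaf — visit rose.
    Visit daisy.
  Visit bay.
At iris: go right to mint.
  At mint: go left to pear.
    At pear: go left to plum.
      plum is a leaf — visit plum.
    At pear: no right child.
    Visit pear.
  At mint: go right to lime.
    At lime: no left child.
    At lime: go right to poppy.
      At poppy: go left to moss.
        moss is a leaf — visit moss.
      At poppy: no right child.
      Visit poppy.
    Visit lime.
  Visit mint.
Visit iris.
Full post-order sequence: lily, reed, rose, daisy, bay, plum, pear, moss, poppy, lime, mint, iris.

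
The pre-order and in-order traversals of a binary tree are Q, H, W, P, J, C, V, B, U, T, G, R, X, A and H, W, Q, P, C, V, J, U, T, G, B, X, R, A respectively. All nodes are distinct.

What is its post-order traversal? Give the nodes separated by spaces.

W H V C G T U X A R B J P Q

The first element of pre-order is the root; it splits in-order into left and right subtrees.
Root Q: left subtree has 2 nodes {H, W}, right has 11 {P, C, V, J, U, T, G, B, X, R, A}.
  Root H: left subtree has 0 nodes { }, right has 1 {W}.
  Root P: left subtree has 0 nodes { }, right has 10 {C, V, J, U, T, G, B, X, R, A}.
    Root J: left subtree has 2 nodes {C, V}, right has 7 {U, T, G, B, X, R, A}.
      Root C: left subtree has 0 nodes { }, right has 1 {V}.
      Root B: left subtree has 3 nodes {U, T, G}, right has 3 {X, R, A}.
        Root U: left subtree has 0 nodes { }, right has 2 {T, G}.
          Root T: left subtree has 0 nodes { }, right has 1 {G}.
        Root R: left subtree has 1 node {X}, right has 1 {A}.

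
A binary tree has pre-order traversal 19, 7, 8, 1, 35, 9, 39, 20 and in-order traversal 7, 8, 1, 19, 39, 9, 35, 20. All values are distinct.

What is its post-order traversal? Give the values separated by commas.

The first element of pre-order is the root; it splits in-order into left and right subtrees.
Root 19: left subtree has 3 nodes {7, 8, 1}, right has 4 {39, 9, 35, 20}.
  Root 7: left subtree has 0 nodes { }, right has 2 {8, 1}.
    Root 8: left subtree has 0 nodes { }, right has 1 {1}.
  Root 35: left subtree has 2 nodes {39, 9}, right has 1 {20}.
    Root 9: left subtree has 1 node {39}, right has 0 { }.

1, 8, 7, 39, 9, 20, 35, 19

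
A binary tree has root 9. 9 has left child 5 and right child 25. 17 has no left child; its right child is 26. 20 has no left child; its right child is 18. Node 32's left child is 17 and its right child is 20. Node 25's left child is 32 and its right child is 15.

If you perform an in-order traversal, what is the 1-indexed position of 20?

6

In-order visits the left subtree, then the node, then the right subtree.
At 9: go left to 5.
  5 is a leaf — visit 5.
Visit 9.
At 9: go right to 25.
  At 25: go left to 32.
    At 32: go left to 17.
      At 17: no left child.
      Visit 17.
      At 17: go right to 26.
        26 is a leaf — visit 26.
    Visit 32.
    At 32: go right to 20.
      At 20: no left child.
      Visit 20.
      At 20: go right to 18.
        18 is a leaf — visit 18.
  Visit 25.
  At 25: go right to 15.
    15 is a leaf — visit 15.
Full in-order sequence: 5, 9, 17, 26, 32, 20, 18, 25, 15.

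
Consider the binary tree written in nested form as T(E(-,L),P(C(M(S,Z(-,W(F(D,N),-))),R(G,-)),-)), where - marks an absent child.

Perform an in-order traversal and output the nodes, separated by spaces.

E L T S M Z D F N W C G R P

In-order visits the left subtree, then the node, then the right subtree.
At T: go left to E.
  At E: no left child.
  Visit E.
  At E: go right to L.
    L is a leaf — visit L.
Visit T.
At T: go right to P.
  At P: go left to C.
    At C: go left to M.
      At M: go left to S.
        S is a leaf — visit S.
      Visit M.
      At M: go right to Z.
        At Z: no left child.
        Visit Z.
        At Z: go right to W.
          At W: go left to F.
            At F: go left to D.
              D is a leaf — visit D.
            Visit F.
            At F: go right to N.
              N is a leaf — visit N.
          Visit W.
          At W: no right child.
    Visit C.
    At C: go right to R.
      At R: go left to G.
        G is a leaf — visit G.
      Visit R.
      At R: no right child.
  Visit P.
  At P: no right child.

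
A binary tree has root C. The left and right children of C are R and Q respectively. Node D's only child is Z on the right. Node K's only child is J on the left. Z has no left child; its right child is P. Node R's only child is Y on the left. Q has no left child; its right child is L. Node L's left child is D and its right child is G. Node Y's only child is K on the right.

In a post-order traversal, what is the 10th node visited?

Q

Post-order visits the left subtree, then the right subtree, then the node.
At C: go left to R.
  At R: go left to Y.
    At Y: no left child.
    At Y: go right to K.
      At K: go left to J.
        J is a leaf — visit J.
      At K: no right child.
      Visit K.
    Visit Y.
  At R: no right child.
  Visit R.
At C: go right to Q.
  At Q: no left child.
  At Q: go right to L.
    At L: go left to D.
      At D: no left child.
      At D: go right to Z.
        At Z: no left child.
        At Z: go right to P.
          P is a leaf — visit P.
        Visit Z.
      Visit D.
    At L: go right to G.
      G is a leaf — visit G.
    Visit L.
  Visit Q.
Visit C.
Full post-order sequence: J, K, Y, R, P, Z, D, G, L, Q, C.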